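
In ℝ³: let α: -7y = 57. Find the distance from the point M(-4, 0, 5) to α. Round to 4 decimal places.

8.1429

n·M − d = (0)·(-4) + (-7)·(0) + (0)·(5) − 57 = -57; |n| = √49.
Distance = |-57| / √49 = 57/√49 ≈ 8.1429.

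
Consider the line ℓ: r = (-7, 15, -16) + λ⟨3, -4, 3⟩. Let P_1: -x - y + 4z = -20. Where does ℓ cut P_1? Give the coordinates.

Substitute r = (-7, 15, -16) + t(3, -4, 3) into the plane: -72 + 13t = -20, so t = 4.
Intersection: (-7, 15, -16) + 4·(3, -4, 3) = (5, -1, -4).

(5, -1, -4)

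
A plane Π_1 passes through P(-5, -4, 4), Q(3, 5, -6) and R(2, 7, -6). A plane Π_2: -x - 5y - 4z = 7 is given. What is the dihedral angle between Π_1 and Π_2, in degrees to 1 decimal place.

38.5

PQ = (8, 9, -10), PR = (7, 11, -10); a normal to Π_1 is PQ × PR = (20, 10, 25).
Using P: Π_1 has equation 20x + 10y + 25z = -40.
cos θ = |n₁·n₂| / (|n₁||n₂|) = |-170| / (√1125 · √42).
θ = arccos(0.78207) ≈ 38.5°.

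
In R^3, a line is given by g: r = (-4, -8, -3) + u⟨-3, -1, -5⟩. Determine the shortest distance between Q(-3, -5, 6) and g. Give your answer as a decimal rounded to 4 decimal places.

4.0848

Taking (-4, -8, -3) on g with direction v = (-3, -1, -5): w = Q − (-4, -8, -3) = (1, 3, 9), and w × v = (-6, -22, 8).
Distance = |w × v| / |v| = √584 / √35 ≈ 4.0848.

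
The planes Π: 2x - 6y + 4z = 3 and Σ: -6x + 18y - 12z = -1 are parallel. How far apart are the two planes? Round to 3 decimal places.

Rescale Σ by 1/(-3): 2x - 6y + 4z = 1/3. Then distance = |3 − (1/3)| / √56 ≈ 0.356.

0.356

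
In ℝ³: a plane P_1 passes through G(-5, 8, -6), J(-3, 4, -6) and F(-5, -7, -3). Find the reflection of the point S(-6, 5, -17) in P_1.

GJ = (2, -4, 0), GF = (0, -15, 3); a normal to P_1 is GJ × GF = (-12, -6, -30).
Using G: P_1 has equation -12x - 6y - 30z = 192.
λ = (n·S − d)/|n|² = (552 − 192)/1080 = 1/3.
Reflection = S − 2λn = (-6, 5, -17) − (2/3)·(-12, -6, -30) = (2, 9, 3).

(2, 9, 3)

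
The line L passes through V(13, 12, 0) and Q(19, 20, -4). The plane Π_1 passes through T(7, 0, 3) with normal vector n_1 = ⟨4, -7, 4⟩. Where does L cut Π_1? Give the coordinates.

(4, 0, 6)

A direction vector for L is Q − V = (6, 8, -4).
Π_1: n_1·r = n_1·T gives 4x - 7y + 4z = 40.
Substitute r = (13, 12, 0) + t(6, 8, -4) into the plane: -32 + (-48)t = 40, so t = -3/2.
Intersection: (13, 12, 0) + (-3/2)·(6, 8, -4) = (4, 0, 6).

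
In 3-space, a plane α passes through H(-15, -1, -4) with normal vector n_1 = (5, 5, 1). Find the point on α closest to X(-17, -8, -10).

(-12, -3, -9)

α: n_1·r = n_1·H gives 5x + 5y + z = -84.
Foot = X − λn with λ = (n·X − d)/|n|² = (-135 − (-84))/51 = -1.
Foot = (-17, -8, -10) − (-1)·(5, 5, 1) = (-12, -3, -9).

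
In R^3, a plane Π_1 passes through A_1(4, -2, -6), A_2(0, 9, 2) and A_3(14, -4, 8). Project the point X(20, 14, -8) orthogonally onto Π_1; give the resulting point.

(5, 2, 1)

A_1A_2 = (-4, 11, 8), A_1A_3 = (10, -2, 14); a normal to Π_1 is A_1A_2 × A_1A_3 = (170, 136, -102).
Using A_1: Π_1 has equation 170x + 136y - 102z = 1020.
Foot = X − λn with λ = (n·X − d)/|n|² = (6120 − 1020)/57800 = 3/34.
Foot = (20, 14, -8) − (3/34)·(170, 136, -102) = (5, 2, 1).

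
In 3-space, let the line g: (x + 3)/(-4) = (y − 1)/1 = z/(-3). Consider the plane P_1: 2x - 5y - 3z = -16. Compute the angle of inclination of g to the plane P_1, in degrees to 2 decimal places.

7.31

g has direction (-4, 1, -3) through (-3, 1, 0).
sin θ = |n·v| / (|n||v|) = |-4| / (√38 · √26) = 0.12726.
θ ≈ 7.31°.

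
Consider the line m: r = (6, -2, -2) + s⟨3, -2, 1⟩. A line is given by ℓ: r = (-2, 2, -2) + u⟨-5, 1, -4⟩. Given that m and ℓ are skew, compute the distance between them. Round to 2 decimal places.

2.31

Common perpendicular direction n = (3, -2, 1) × (-5, 1, -4) = (7, 7, -7).
With w = (-2, 2, -2) − (6, -2, -2) = (-8, 4, 0), w · n = -28.
Distance = |w · n| / |n| = |-28| / √147 ≈ 2.31.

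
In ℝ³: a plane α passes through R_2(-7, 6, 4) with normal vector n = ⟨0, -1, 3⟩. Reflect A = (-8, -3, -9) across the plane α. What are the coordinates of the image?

(-8, -9, 9)

α: n·r = n·R_2 gives -y + 3z = 6.
λ = (n·A − d)/|n|² = (-24 − 6)/10 = -3.
Reflection = A − 2λn = (-8, -3, -9) − (-6)·(0, -1, 3) = (-8, -9, 9).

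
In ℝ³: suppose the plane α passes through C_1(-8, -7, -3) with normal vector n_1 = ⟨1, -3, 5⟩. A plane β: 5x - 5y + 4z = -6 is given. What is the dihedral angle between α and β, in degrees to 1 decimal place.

33.7

α: n_1·r = n_1·C_1 gives x - 3y + 5z = -2.
cos θ = |n₁·n₂| / (|n₁||n₂|) = |40| / (√35 · √66).
θ = arccos(0.83225) ≈ 33.7°.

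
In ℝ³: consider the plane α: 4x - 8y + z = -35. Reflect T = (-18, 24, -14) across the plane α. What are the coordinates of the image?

λ = (n·T − d)/|n|² = (-278 − (-35))/81 = -3.
Reflection = T − 2λn = (-18, 24, -14) − (-6)·(4, -8, 1) = (6, -24, -8).

(6, -24, -8)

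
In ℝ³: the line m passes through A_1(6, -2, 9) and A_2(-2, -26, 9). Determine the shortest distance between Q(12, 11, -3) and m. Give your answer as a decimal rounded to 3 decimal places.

A direction vector for m is A_2 − A_1 = (-8, -24, 0).
Taking (6, -2, 9) on m with direction v = (-8, -24, 0): w = Q − (6, -2, 9) = (6, 13, -12), and w × v = (-288, 96, -40).
Distance = |w × v| / |v| = √93760 / √640 ≈ 12.104.

12.104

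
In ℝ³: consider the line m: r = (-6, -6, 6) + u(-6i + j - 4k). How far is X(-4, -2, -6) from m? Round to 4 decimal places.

11.5677

Taking (-6, -6, 6) on m with direction v = (-6, 1, -4): w = X − (-6, -6, 6) = (2, 4, -12), and w × v = (-4, 80, 26).
Distance = |w × v| / |v| = √7092 / √53 ≈ 11.5677.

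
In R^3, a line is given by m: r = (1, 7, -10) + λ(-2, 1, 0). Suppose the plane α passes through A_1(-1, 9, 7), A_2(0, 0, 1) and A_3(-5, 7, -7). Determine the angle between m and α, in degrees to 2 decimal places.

42.39

A_1A_2 = (1, -9, -6), A_1A_3 = (-4, -2, -14); a normal to α is A_1A_2 × A_1A_3 = (114, 38, -38).
Using A_1: α has equation 114x + 38y - 38z = -38.
sin θ = |n·v| / (|n||v|) = |-190| / (√15884 · √5) = 0.67420.
θ ≈ 42.39°.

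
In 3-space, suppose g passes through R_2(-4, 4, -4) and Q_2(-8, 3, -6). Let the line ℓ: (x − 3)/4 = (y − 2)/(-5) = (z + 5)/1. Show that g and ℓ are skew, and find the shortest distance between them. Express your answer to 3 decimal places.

3.483

A direction vector for g is Q_2 − R_2 = (-4, -1, -2).
ℓ has direction (4, -5, 1) through (3, 2, -5).
Common perpendicular direction n = (-4, -1, -2) × (4, -5, 1) = (-11, -4, 24).
With w = (3, 2, -5) − (-4, 4, -4) = (7, -2, -1), w · n = -93.
Since n ≠ 0 the lines are not parallel, and w · n = -93 ≠ 0 so they do not intersect; hence they are skew.
Distance = |w · n| / |n| = |-93| / √713 ≈ 3.483.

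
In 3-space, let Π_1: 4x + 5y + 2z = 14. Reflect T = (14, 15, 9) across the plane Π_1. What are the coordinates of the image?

λ = (n·T − d)/|n|² = (149 − 14)/45 = 3.
Reflection = T − 2λn = (14, 15, 9) − 6·(4, 5, 2) = (-10, -15, -3).

(-10, -15, -3)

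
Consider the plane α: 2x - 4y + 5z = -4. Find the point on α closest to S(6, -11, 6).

Foot = S − λn with λ = (n·S − d)/|n|² = (86 − (-4))/45 = 2.
Foot = (6, -11, 6) − 2·(2, -4, 5) = (2, -3, -4).

(2, -3, -4)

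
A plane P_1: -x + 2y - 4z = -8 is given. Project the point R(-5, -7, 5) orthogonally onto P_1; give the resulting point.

Foot = R − λn with λ = (n·R − d)/|n|² = (-29 − (-8))/21 = -1.
Foot = (-5, -7, 5) − (-1)·(-1, 2, -4) = (-6, -5, 1).

(-6, -5, 1)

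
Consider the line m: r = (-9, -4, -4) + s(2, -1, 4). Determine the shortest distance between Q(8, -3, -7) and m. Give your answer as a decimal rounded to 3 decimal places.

16.673

Taking (-9, -4, -4) on m with direction v = (2, -1, 4): w = Q − (-9, -4, -4) = (17, 1, -3), and w × v = (1, -74, -19).
Distance = |w × v| / |v| = √5838 / √21 ≈ 16.673.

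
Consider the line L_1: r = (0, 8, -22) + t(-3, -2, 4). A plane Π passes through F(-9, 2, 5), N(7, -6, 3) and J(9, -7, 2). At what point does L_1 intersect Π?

FN = (16, -8, -2), FJ = (18, -9, -3); a normal to Π is FN × FJ = (6, 12, 0).
Using F: Π has equation 6x + 12y = -30.
Substitute r = (0, 8, -22) + t(-3, -2, 4) into the plane: 96 + (-42)t = -30, so t = 3.
Intersection: (0, 8, -22) + 3·(-3, -2, 4) = (-9, 2, -10).

(-9, 2, -10)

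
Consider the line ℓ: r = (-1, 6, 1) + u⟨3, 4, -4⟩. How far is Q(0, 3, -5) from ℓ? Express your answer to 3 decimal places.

Taking (-1, 6, 1) on ℓ with direction v = (3, 4, -4): w = Q − (-1, 6, 1) = (1, -3, -6), and w × v = (36, -14, 13).
Distance = |w × v| / |v| = √1661 / √41 ≈ 6.365.

6.365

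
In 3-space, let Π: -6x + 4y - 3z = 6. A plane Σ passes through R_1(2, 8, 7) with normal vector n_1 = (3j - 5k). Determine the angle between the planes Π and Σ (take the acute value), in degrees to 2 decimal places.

53.64

Σ: n_1·r = n_1·R_1 gives 3y - 5z = -11.
cos θ = |n₁·n₂| / (|n₁||n₂|) = |27| / (√61 · √34).
θ = arccos(0.59287) ≈ 53.64°.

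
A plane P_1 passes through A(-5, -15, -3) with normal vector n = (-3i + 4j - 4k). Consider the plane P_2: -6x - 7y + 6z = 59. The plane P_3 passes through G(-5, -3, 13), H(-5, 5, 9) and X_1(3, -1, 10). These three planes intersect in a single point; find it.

P_1: n·r = n·A gives -3x + 4y - 4z = -33.
GH = (0, 8, -4), GX_1 = (8, 2, -3); a normal to P_3 is GH × GX_1 = (-16, -32, -64).
Using G: P_3 has equation -16x - 32y - 64z = -656.
Solving the 3×3 linear system -3x + 4y - 4z = -33, -6x - 7y + 6z = 59, -16x - 32y - 64z = -656 (e.g. by elimination or Cramer's rule, determinant = -4160) gives (-1, 1, 10).

(-1, 1, 10)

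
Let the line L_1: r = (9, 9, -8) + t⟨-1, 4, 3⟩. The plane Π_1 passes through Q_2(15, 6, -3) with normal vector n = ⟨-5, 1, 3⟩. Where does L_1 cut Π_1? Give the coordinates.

Π_1: n·r = n·Q_2 gives -5x + y + 3z = -78.
Substitute r = (9, 9, -8) + t(-1, 4, 3) into the plane: -60 + 18t = -78, so t = -1.
Intersection: (9, 9, -8) + (-1)·(-1, 4, 3) = (10, 5, -11).

(10, 5, -11)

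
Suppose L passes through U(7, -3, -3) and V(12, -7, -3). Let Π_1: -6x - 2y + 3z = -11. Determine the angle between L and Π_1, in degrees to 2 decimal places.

A direction vector for L is V − U = (5, -4, 0).
sin θ = |n·v| / (|n||v|) = |-22| / (√49 · √41) = 0.49083.
θ ≈ 29.40°.

29.40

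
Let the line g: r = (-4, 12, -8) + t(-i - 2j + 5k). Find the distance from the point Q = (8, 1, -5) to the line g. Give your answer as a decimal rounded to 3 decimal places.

Taking (-4, 12, -8) on g with direction v = (-1, -2, 5): w = Q − (-4, 12, -8) = (12, -11, 3), and w × v = (-49, -63, -35).
Distance = |w × v| / |v| = √7595 / √30 ≈ 15.911.

15.911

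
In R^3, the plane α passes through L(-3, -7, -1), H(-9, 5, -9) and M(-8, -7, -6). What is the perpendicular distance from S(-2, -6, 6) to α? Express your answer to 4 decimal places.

LH = (-6, 12, -8), LM = (-5, 0, -5); a normal to α is LH × LM = (-60, 10, 60).
Using L: α has equation -60x + 10y + 60z = 50.
n·S − d = (-60)·(-2) + (10)·(-6) + (60)·(6) − 50 = 370; |n| = √7300.
Distance = |370| / √7300 = 370/√7300 ≈ 4.3305.

4.3305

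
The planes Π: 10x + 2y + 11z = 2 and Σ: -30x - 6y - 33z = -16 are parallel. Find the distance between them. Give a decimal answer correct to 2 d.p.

0.22

Rescale Σ by 1/(-3): 10x + 2y + 11z = 16/3. Then distance = |2 − (16/3)| / √225 ≈ 0.22.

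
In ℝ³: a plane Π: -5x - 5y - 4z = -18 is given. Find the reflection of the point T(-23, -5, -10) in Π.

(7, 25, 14)

λ = (n·T − d)/|n|² = (180 − (-18))/66 = 3.
Reflection = T − 2λn = (-23, -5, -10) − 6·(-5, -5, -4) = (7, 25, 14).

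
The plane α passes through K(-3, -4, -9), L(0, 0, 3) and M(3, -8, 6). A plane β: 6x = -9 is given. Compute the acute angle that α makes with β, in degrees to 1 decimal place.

22.6

KL = (3, 4, 12), KM = (6, -4, 15); a normal to α is KL × KM = (108, 27, -36).
Using K: α has equation 108x + 27y - 36z = -108.
cos θ = |n₁·n₂| / (|n₁||n₂|) = |648| / (√13689 · √36).
θ = arccos(0.92308) ≈ 22.6°.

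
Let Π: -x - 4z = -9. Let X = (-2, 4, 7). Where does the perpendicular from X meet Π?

(-3, 4, 3)

Foot = X − λn with λ = (n·X − d)/|n|² = (-26 − (-9))/17 = -1.
Foot = (-2, 4, 7) − (-1)·(-1, 0, -4) = (-3, 4, 3).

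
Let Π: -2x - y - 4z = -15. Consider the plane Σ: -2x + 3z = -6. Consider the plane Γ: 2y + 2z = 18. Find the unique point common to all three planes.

Solving the 3×3 linear system -2x - y - 4z = -15, -2x + 3z = -6, 2y + 2z = 18 (e.g. by elimination or Cramer's rule, determinant = 24) gives (3, 9, 0).

(3, 9, 0)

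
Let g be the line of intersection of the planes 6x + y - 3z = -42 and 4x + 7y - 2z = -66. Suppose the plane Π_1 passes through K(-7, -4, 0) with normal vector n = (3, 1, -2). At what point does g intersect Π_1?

(-5, -6, 2)

Direction of g: (6, 1, -3) × (4, 7, -2) = (19, 0, 38).
A point on g: solving the two plane equations with x = -3 gives (-3, -6, 6).
Π_1: n·r = n·K gives 3x + y - 2z = -25.
Substitute r = (-3, -6, 6) + t(19, 0, 38) into the plane: -27 + (-19)t = -25, so t = -2/19.
Intersection: (-3, -6, 6) + (-2/19)·(19, 0, 38) = (-5, -6, 2).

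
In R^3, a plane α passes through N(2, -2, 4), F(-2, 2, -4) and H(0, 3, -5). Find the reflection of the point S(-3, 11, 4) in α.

(1, -9, -8)

NF = (-4, 4, -8), NH = (-2, 5, -9); a normal to α is NF × NH = (4, -20, -12).
Using N: α has equation 4x - 20y - 12z = 0.
λ = (n·S − d)/|n|² = (-280 − 0)/560 = -1/2.
Reflection = S − 2λn = (-3, 11, 4) − (-1)·(4, -20, -12) = (1, -9, -8).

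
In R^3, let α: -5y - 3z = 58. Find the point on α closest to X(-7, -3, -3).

(-7, -8, -6)

Foot = X − λn with λ = (n·X − d)/|n|² = (24 − 58)/34 = -1.
Foot = (-7, -3, -3) − (-1)·(0, -5, -3) = (-7, -8, -6).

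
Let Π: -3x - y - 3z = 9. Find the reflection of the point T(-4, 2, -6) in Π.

λ = (n·T − d)/|n|² = (28 − 9)/19 = 1.
Reflection = T − 2λn = (-4, 2, -6) − 2·(-3, -1, -3) = (2, 4, 0).

(2, 4, 0)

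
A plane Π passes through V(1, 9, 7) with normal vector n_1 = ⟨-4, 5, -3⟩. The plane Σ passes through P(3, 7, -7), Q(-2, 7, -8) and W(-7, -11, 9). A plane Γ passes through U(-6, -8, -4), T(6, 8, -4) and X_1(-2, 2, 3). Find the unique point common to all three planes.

(3, 4, -4)

Π: n_1·r = n_1·V gives -4x + 5y - 3z = 20.
PQ = (-5, 0, -1), PW = (-10, -18, 16); a normal to Σ is PQ × PW = (-18, 90, 90).
Using P: Σ has equation -18x + 90y + 90z = -54.
UT = (12, 16, 0), UX_1 = (4, 10, 7); a normal to Γ is UT × UX_1 = (112, -84, 56).
Using U: Γ has equation 112x - 84y + 56z = -224.
Solving the 3×3 linear system -4x + 5y - 3z = 20, -18x + 90y + 90z = -54, 112x - 84y + 56z = -224 (e.g. by elimination or Cramer's rule, determinant = 30744) gives (3, 4, -4).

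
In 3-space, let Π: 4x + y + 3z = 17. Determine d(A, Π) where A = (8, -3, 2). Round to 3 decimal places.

3.530

n·A − d = (4)·(8) + (1)·(-3) + (3)·(2) − 17 = 18; |n| = √26.
Distance = |18| / √26 = 18/√26 ≈ 3.530.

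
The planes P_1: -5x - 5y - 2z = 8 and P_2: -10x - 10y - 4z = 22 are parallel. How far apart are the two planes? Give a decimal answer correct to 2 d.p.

0.41

Rescale P_2 by 1/2: -5x - 5y - 2z = 11. Then distance = |8 − 11| / √54 ≈ 0.41.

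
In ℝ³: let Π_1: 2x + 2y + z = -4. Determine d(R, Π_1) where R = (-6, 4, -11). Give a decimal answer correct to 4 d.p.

n·R − d = (2)·(-6) + (2)·(4) + (1)·(-11) − (-4) = -11; |n| = √9.
Distance = |-11| / √9 = 11/√9 ≈ 3.6667.

3.6667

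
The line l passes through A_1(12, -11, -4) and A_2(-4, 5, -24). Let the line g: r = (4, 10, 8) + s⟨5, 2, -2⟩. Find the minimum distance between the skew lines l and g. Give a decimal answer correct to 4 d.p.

24.1204

A direction vector for l is A_2 − A_1 = (-16, 16, -20).
Common perpendicular direction n = (-16, 16, -20) × (5, 2, -2) = (8, -132, -112).
With w = (4, 10, 8) − (12, -11, -4) = (-8, 21, 12), w · n = -4180.
Distance = |w · n| / |n| = |-4180| / √30032 ≈ 24.1204.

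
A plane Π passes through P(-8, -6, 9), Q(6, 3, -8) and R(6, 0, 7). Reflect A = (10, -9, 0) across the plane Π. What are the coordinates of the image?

PQ = (14, 9, -17), PR = (14, 6, -2); a normal to Π is PQ × PR = (84, -210, -42).
Using P: Π has equation 84x - 210y - 42z = 210.
λ = (n·A − d)/|n|² = (2730 − 210)/52920 = 1/21.
Reflection = A − 2λn = (10, -9, 0) − (2/21)·(84, -210, -42) = (2, 11, 4).

(2, 11, 4)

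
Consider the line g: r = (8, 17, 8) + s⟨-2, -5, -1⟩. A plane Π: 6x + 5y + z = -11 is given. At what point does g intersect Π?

Substitute r = (8, 17, 8) + t(-2, -5, -1) into the plane: 141 + (-38)t = -11, so t = 4.
Intersection: (8, 17, 8) + 4·(-2, -5, -1) = (0, -3, 4).

(0, -3, 4)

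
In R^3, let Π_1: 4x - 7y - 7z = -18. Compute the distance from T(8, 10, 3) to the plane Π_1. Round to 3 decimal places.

3.840

n·T − d = (4)·(8) + (-7)·(10) + (-7)·(3) − (-18) = -41; |n| = √114.
Distance = |-41| / √114 = 41/√114 ≈ 3.840.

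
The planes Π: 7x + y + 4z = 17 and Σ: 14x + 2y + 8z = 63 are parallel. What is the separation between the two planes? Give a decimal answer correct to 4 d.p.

Rescale Σ by 1/2: 7x + y + 4z = 63/2. Then distance = |17 − (63/2)| / √66 ≈ 1.7848.

1.7848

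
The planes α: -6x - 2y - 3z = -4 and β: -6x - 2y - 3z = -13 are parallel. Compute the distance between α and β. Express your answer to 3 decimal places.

1.286

Same normal n = (-6, -2, -3) with |n| = √49; distance = |-4 − (-13)| / |n| = 9/√49 ≈ 1.286.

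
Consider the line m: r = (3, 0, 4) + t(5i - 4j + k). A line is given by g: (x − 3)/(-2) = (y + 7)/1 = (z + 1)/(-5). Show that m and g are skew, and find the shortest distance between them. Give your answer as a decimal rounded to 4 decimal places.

4.8694

g has direction (-2, 1, -5) through (3, -7, -1).
Common perpendicular direction n = (5, -4, 1) × (-2, 1, -5) = (19, 23, -3).
With w = (3, -7, -1) − (3, 0, 4) = (0, -7, -5), w · n = -146.
Since n ≠ 0 the lines are not parallel, and w · n = -146 ≠ 0 so they do not intersect; hence they are skew.
Distance = |w · n| / |n| = |-146| / √899 ≈ 4.8694.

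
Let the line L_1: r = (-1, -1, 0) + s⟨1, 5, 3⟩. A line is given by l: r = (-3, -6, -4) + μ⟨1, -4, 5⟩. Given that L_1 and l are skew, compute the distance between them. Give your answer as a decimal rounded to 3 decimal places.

0.734

Common perpendicular direction n = (1, 5, 3) × (1, -4, 5) = (37, -2, -9).
With w = (-3, -6, -4) − (-1, -1, 0) = (-2, -5, -4), w · n = -28.
Distance = |w · n| / |n| = |-28| / √1454 ≈ 0.734.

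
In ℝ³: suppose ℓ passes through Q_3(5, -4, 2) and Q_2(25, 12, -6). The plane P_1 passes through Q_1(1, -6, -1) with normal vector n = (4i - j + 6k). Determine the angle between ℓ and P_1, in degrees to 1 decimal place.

A direction vector for ℓ is Q_2 − Q_3 = (20, 16, -8).
P_1: n·r = n·Q_1 gives 4x - y + 6z = 4.
sin θ = |n·v| / (|n||v|) = |16| / (√53 · √720) = 0.08191.
θ ≈ 4.7°.

4.7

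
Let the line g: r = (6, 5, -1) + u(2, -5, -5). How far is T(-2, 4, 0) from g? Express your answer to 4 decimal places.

Taking (6, 5, -1) on g with direction v = (2, -5, -5): w = T − (6, 5, -1) = (-8, -1, 1), and w × v = (10, -38, 42).
Distance = |w × v| / |v| = √3308 / √54 ≈ 7.8268.

7.8268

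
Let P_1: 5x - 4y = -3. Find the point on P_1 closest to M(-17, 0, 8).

Foot = M − λn with λ = (n·M − d)/|n|² = (-85 − (-3))/41 = -2.
Foot = (-17, 0, 8) − (-2)·(5, -4, 0) = (-7, -8, 8).

(-7, -8, 8)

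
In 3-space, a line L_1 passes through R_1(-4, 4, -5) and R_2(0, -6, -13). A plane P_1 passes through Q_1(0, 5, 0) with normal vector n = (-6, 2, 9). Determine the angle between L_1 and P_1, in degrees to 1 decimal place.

51.8

A direction vector for L_1 is R_2 − R_1 = (4, -10, -8).
P_1: n·r = n·Q_1 gives -6x + 2y + 9z = 10.
sin θ = |n·v| / (|n||v|) = |-116| / (√121 · √180) = 0.78601.
θ ≈ 51.8°.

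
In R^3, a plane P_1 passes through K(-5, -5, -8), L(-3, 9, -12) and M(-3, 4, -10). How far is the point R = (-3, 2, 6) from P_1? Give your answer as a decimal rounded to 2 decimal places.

KL = (2, 14, -4), KM = (2, 9, -2); a normal to P_1 is KL × KM = (8, -4, -10).
Using K: P_1 has equation 8x - 4y - 10z = 60.
n·R − d = (8)·(-3) + (-4)·(2) + (-10)·(6) − 60 = -152; |n| = √180.
Distance = |-152| / √180 = 152/√180 ≈ 11.33.

11.33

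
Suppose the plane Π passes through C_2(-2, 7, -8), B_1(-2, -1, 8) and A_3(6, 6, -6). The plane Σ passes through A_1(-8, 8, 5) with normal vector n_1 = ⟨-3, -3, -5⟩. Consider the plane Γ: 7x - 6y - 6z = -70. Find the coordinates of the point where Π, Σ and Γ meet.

C_2B_1 = (0, -8, 16), C_2A_3 = (8, -1, 2); a normal to Π is C_2B_1 × C_2A_3 = (0, 128, 64).
Using C_2: Π has equation 128y + 64z = 384.
Σ: n_1·r = n_1·A_1 gives -3x - 3y - 5z = -25.
Solving the 3×3 linear system 128y + 64z = 384, -3x - 3y - 5z = -25, 7x - 6y - 6z = -70 (e.g. by elimination or Cramer's rule, determinant = -4288) gives (-4, -1, 8).

(-4, -1, 8)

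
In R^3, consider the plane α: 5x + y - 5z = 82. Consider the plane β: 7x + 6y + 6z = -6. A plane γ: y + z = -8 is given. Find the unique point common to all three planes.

(6, 2, -10)

Solving the 3×3 linear system 5x + y - 5z = 82, 7x + 6y + 6z = -6, y + z = -8 (e.g. by elimination or Cramer's rule, determinant = -42) gives (6, 2, -10).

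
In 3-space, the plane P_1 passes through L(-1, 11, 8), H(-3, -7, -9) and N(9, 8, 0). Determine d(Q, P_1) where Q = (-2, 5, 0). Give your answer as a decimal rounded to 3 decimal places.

1.667

LH = (-2, -18, -17), LN = (10, -3, -8); a normal to P_1 is LH × LN = (93, -186, 186).
Using L: P_1 has equation 93x - 186y + 186z = -651.
n·Q − d = (93)·(-2) + (-186)·(5) + (186)·(0) − (-651) = -465; |n| = √77841.
Distance = |-465| / √77841 = 465/√77841 ≈ 1.667.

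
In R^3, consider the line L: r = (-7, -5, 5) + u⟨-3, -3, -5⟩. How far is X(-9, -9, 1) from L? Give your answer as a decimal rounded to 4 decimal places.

1.5552

Taking (-7, -5, 5) on L with direction v = (-3, -3, -5): w = X − (-7, -5, 5) = (-2, -4, -4), and w × v = (8, 2, -6).
Distance = |w × v| / |v| = √104 / √43 ≈ 1.5552.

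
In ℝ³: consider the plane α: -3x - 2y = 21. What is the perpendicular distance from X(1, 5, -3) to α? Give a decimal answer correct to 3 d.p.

n·X − d = (-3)·(1) + (-2)·(5) + (0)·(-3) − 21 = -34; |n| = √13.
Distance = |-34| / √13 = 34/√13 ≈ 9.430.

9.430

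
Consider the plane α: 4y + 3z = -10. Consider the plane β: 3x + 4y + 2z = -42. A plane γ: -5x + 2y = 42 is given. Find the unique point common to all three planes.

(-10, -4, 2)

Solving the 3×3 linear system 4y + 3z = -10, 3x + 4y + 2z = -42, -5x + 2y = 42 (e.g. by elimination or Cramer's rule, determinant = 38) gives (-10, -4, 2).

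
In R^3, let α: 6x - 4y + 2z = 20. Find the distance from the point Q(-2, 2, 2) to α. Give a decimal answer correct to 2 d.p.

n·Q − d = (6)·(-2) + (-4)·(2) + (2)·(2) − 20 = -36; |n| = √56.
Distance = |-36| / √56 = 36/√56 ≈ 4.81.

4.81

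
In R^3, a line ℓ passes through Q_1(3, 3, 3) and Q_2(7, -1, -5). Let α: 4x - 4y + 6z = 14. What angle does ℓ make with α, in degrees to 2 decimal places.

11.42

A direction vector for ℓ is Q_2 − Q_1 = (4, -4, -8).
sin θ = |n·v| / (|n||v|) = |-16| / (√68 · √96) = 0.19803.
θ ≈ 11.42°.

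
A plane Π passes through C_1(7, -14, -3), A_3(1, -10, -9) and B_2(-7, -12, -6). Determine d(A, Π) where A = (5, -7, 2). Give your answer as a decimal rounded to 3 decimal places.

8.598

C_1A_3 = (-6, 4, -6), C_1B_2 = (-14, 2, -3); a normal to Π is C_1A_3 × C_1B_2 = (0, 66, 44).
Using C_1: Π has equation 66y + 44z = -1056.
n·A − d = (0)·(5) + (66)·(-7) + (44)·(2) − (-1056) = 682; |n| = √6292.
Distance = |682| / √6292 = 682/√6292 ≈ 8.598.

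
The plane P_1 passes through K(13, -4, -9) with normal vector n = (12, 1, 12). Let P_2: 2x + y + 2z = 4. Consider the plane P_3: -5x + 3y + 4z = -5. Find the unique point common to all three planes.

P_1: n·r = n·K gives 12x + y + 12z = 44.
Solving the 3×3 linear system 12x + y + 12z = 44, 2x + y + 2z = 4, -5x + 3y + 4z = -5 (e.g. by elimination or Cramer's rule, determinant = 90) gives (1, -4, 3).

(1, -4, 3)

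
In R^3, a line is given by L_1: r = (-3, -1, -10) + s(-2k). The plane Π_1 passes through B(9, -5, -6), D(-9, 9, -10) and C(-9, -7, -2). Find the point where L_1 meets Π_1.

BD = (-18, 14, -4), BC = (-18, -2, 4); a normal to Π_1 is BD × BC = (48, 144, 288).
Using B: Π_1 has equation 48x + 144y + 288z = -2016.
Substitute r = (-3, -1, -10) + t(0, 0, -2) into the plane: -3168 + (-576)t = -2016, so t = -2.
Intersection: (-3, -1, -10) + (-2)·(0, 0, -2) = (-3, -1, -6).

(-3, -1, -6)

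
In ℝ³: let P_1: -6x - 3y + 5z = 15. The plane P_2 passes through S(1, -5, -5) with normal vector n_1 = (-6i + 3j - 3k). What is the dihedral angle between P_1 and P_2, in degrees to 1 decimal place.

78.7

P_2: n_1·r = n_1·S gives -6x + 3y - 3z = -6.
cos θ = |n₁·n₂| / (|n₁||n₂|) = |12| / (√70 · √54).
θ = arccos(0.19518) ≈ 78.7°.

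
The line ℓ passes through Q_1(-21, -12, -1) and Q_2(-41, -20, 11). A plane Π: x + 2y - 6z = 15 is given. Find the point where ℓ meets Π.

(-11, -8, -7)

A direction vector for ℓ is Q_2 − Q_1 = (-20, -8, 12).
Substitute r = (-21, -12, -1) + t(-20, -8, 12) into the plane: -39 + (-108)t = 15, so t = -1/2.
Intersection: (-21, -12, -1) + (-1/2)·(-20, -8, 12) = (-11, -8, -7).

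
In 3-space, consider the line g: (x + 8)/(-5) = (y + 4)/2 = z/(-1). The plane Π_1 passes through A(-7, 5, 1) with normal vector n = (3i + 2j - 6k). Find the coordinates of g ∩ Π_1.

g has direction (-5, 2, -1) through (-8, -4, 0).
Π_1: n·r = n·A gives 3x + 2y - 6z = -17.
Substitute r = (-8, -4, 0) + t(-5, 2, -1) into the plane: -32 + (-5)t = -17, so t = -3.
Intersection: (-8, -4, 0) + (-3)·(-5, 2, -1) = (7, -10, 3).

(7, -10, 3)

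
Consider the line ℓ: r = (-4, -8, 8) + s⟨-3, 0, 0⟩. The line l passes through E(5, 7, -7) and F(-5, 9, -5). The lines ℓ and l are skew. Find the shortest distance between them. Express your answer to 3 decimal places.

A direction vector for l is F − E = (-10, 2, 2).
Common perpendicular direction n = (-3, 0, 0) × (-10, 2, 2) = (0, 6, -6).
With w = (5, 7, -7) − (-4, -8, 8) = (9, 15, -15), w · n = 180.
Distance = |w · n| / |n| = |180| / √72 ≈ 21.213.

21.213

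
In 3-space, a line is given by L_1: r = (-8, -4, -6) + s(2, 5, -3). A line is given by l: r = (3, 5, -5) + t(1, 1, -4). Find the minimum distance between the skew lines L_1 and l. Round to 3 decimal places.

Common perpendicular direction n = (2, 5, -3) × (1, 1, -4) = (-17, 5, -3).
With w = (3, 5, -5) − (-8, -4, -6) = (11, 9, 1), w · n = -145.
Distance = |w · n| / |n| = |-145| / √323 ≈ 8.068.

8.068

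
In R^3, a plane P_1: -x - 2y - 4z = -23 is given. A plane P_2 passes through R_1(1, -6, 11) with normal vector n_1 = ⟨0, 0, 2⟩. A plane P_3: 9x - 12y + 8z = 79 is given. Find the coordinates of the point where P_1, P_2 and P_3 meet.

P_2: n_1·r = n_1·R_1 gives 2z = 22.
Solving the 3×3 linear system -x - 2y - 4z = -23, 2z = 22, 9x - 12y + 8z = 79 (e.g. by elimination or Cramer's rule, determinant = -60) gives (-9, -6, 11).

(-9, -6, 11)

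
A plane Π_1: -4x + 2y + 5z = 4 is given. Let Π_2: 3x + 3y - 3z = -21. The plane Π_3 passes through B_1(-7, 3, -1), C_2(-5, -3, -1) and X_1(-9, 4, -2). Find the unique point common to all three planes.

(-3, -4, 0)

B_1C_2 = (2, -6, 0), B_1X_1 = (-2, 1, -1); a normal to Π_3 is B_1C_2 × B_1X_1 = (6, 2, -10).
Using B_1: Π_3 has equation 6x + 2y - 10z = -26.
Solving the 3×3 linear system -4x + 2y + 5z = 4, 3x + 3y - 3z = -21, 6x + 2y - 10z = -26 (e.g. by elimination or Cramer's rule, determinant = 60) gives (-3, -4, 0).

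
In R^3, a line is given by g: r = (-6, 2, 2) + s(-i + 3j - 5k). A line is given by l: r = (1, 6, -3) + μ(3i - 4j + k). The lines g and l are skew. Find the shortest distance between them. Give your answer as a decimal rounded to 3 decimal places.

6.642

Common perpendicular direction n = (-1, 3, -5) × (3, -4, 1) = (-17, -14, -5).
With w = (1, 6, -3) − (-6, 2, 2) = (7, 4, -5), w · n = -150.
Distance = |w · n| / |n| = |-150| / √510 ≈ 6.642.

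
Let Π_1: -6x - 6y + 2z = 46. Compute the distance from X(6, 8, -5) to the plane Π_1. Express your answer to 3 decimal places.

n·X − d = (-6)·(6) + (-6)·(8) + (2)·(-5) − 46 = -140; |n| = √76.
Distance = |-140| / √76 = 140/√76 ≈ 16.059.

16.059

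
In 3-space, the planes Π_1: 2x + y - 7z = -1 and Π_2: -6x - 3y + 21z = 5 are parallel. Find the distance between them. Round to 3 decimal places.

0.091

Rescale Π_2 by 1/(-3): 2x + y - 7z = -5/3. Then distance = |-1 − (-5/3)| / √54 ≈ 0.091.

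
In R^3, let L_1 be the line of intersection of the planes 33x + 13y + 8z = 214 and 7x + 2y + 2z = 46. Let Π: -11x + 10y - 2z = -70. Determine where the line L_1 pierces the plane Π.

(6, 0, 2)

Direction of L_1: (33, 13, 8) × (7, 2, 2) = (10, -10, -25).
A point on L_1: solving the two plane equations with x = -2 gives (-2, 8, 22).
Substitute r = (-2, 8, 22) + t(10, -10, -25) into the plane: 58 + (-160)t = -70, so t = 4/5.
Intersection: (-2, 8, 22) + (4/5)·(10, -10, -25) = (6, 0, 2).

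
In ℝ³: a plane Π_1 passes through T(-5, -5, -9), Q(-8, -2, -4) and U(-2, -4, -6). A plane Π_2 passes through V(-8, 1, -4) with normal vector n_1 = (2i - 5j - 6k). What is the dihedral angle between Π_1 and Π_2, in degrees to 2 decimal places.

TQ = (-3, 3, 5), TU = (3, 1, 3); a normal to Π_1 is TQ × TU = (4, 24, -12).
Using T: Π_1 has equation 4x + 24y - 12z = -32.
Π_2: n_1·r = n_1·V gives 2x - 5y - 6z = 3.
cos θ = |n₁·n₂| / (|n₁||n₂|) = |-40| / (√736 · √65).
θ = arccos(0.18288) ≈ 79.46°.

79.46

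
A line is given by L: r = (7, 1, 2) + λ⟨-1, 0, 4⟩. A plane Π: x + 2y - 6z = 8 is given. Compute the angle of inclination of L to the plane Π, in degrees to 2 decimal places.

71.25

sin θ = |n·v| / (|n||v|) = |-25| / (√41 · √17) = 0.94694.
θ ≈ 71.25°.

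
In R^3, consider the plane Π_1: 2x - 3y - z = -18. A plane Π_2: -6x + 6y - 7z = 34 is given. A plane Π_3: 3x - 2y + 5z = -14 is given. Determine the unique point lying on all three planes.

Solving the 3×3 linear system 2x - 3y - z = -18, -6x + 6y - 7z = 34, 3x - 2y + 5z = -14 (e.g. by elimination or Cramer's rule, determinant = 11) gives (-8, 0, 2).

(-8, 0, 2)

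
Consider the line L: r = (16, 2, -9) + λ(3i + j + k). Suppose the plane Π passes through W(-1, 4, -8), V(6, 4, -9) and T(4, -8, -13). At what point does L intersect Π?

WV = (7, 0, -1), WT = (5, -12, -5); a normal to Π is WV × WT = (-12, 30, -84).
Using W: Π has equation -12x + 30y - 84z = 804.
Substitute r = (16, 2, -9) + t(3, 1, 1) into the plane: 624 + (-90)t = 804, so t = -2.
Intersection: (16, 2, -9) + (-2)·(3, 1, 1) = (10, 0, -11).

(10, 0, -11)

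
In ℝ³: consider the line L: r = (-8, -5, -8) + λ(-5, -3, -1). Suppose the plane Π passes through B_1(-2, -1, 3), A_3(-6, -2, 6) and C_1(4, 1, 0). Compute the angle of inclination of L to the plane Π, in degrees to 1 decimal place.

1.4

B_1A_3 = (-4, -1, 3), B_1C_1 = (6, 2, -3); a normal to Π is B_1A_3 × B_1C_1 = (-3, 6, -2).
Using B_1: Π has equation -3x + 6y - 2z = -6.
sin θ = |n·v| / (|n||v|) = |-1| / (√49 · √35) = 0.02415.
θ ≈ 1.4°.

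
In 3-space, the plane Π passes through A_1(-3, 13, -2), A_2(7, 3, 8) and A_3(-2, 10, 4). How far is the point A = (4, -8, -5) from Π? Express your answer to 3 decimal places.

14.600

A_1A_2 = (10, -10, 10), A_1A_3 = (1, -3, 6); a normal to Π is A_1A_2 × A_1A_3 = (-30, -50, -20).
Using A_1: Π has equation -30x - 50y - 20z = -520.
n·A − d = (-30)·(4) + (-50)·(-8) + (-20)·(-5) − (-520) = 900; |n| = √3800.
Distance = |900| / √3800 = 900/√3800 ≈ 14.600.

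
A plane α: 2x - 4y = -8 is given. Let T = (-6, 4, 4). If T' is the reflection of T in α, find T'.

(-2, -4, 4)

λ = (n·T − d)/|n|² = (-28 − (-8))/20 = -1.
Reflection = T − 2λn = (-6, 4, 4) − (-2)·(2, -4, 0) = (-2, -4, 4).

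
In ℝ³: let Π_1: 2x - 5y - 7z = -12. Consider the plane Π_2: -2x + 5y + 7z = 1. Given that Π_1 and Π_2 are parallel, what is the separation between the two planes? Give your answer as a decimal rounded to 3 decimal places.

Rescale Π_2 by 1/(-1): 2x - 5y - 7z = -1. Then distance = |-12 − (-1)| / √78 ≈ 1.246.

1.246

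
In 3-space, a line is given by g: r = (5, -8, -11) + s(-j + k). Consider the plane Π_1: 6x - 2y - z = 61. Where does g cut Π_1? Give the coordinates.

(5, -12, -7)

Substitute r = (5, -8, -11) + t(0, -1, 1) into the plane: 57 + 1t = 61, so t = 4.
Intersection: (5, -8, -11) + 4·(0, -1, 1) = (5, -12, -7).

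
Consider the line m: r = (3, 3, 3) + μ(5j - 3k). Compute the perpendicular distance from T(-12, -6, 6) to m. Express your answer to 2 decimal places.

Taking (3, 3, 3) on m with direction v = (0, 5, -3): w = T − (3, 3, 3) = (-15, -9, 3), and w × v = (12, -45, -75).
Distance = |w × v| / |v| = √7794 / √34 ≈ 15.14.

15.14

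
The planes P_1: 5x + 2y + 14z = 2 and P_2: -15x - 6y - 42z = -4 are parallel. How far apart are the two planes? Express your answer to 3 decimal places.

Rescale P_2 by 1/(-3): 5x + 2y + 14z = 4/3. Then distance = |2 − (4/3)| / √225 ≈ 0.044.

0.044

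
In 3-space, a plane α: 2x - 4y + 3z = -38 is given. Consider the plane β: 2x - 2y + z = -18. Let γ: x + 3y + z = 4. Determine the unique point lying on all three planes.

(-2, 4, -6)

Solving the 3×3 linear system 2x - 4y + 3z = -38, 2x - 2y + z = -18, x + 3y + z = 4 (e.g. by elimination or Cramer's rule, determinant = 18) gives (-2, 4, -6).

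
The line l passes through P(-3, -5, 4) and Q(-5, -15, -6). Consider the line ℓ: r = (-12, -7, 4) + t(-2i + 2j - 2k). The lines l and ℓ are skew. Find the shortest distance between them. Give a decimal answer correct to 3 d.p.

A direction vector for l is Q − P = (-2, -10, -10).
Common perpendicular direction n = (-2, -10, -10) × (-2, 2, -2) = (40, 16, -24).
With w = (-12, -7, 4) − (-3, -5, 4) = (-9, -2, 0), w · n = -392.
Distance = |w · n| / |n| = |-392| / √2432 ≈ 7.949.

7.949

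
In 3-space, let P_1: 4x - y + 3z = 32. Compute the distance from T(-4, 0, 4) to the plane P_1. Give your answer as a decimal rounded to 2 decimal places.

7.06

n·T − d = (4)·(-4) + (-1)·(0) + (3)·(4) − 32 = -36; |n| = √26.
Distance = |-36| / √26 = 36/√26 ≈ 7.06.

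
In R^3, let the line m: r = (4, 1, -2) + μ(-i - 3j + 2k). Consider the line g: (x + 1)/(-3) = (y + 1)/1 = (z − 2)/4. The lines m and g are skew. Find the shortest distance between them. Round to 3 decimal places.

g has direction (-3, 1, 4) through (-1, -1, 2).
Common perpendicular direction n = (-1, -3, 2) × (-3, 1, 4) = (-14, -2, -10).
With w = (-1, -1, 2) − (4, 1, -2) = (-5, -2, 4), w · n = 34.
Distance = |w · n| / |n| = |34| / √300 ≈ 1.963.

1.963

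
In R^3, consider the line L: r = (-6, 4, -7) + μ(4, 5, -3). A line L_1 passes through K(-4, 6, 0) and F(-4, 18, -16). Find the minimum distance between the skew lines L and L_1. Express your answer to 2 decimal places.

4.12

A direction vector for L_1 is F − K = (0, 12, -16).
Common perpendicular direction n = (4, 5, -3) × (0, 12, -16) = (-44, 64, 48).
With w = (-4, 6, 0) − (-6, 4, -7) = (2, 2, 7), w · n = 376.
Distance = |w · n| / |n| = |376| / √8336 ≈ 4.12.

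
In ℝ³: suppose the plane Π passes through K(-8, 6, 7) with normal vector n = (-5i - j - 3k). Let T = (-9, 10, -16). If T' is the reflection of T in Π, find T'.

Π: n·r = n·K gives -5x - y - 3z = 13.
λ = (n·T − d)/|n|² = (83 − 13)/35 = 2.
Reflection = T − 2λn = (-9, 10, -16) − 4·(-5, -1, -3) = (11, 14, -4).

(11, 14, -4)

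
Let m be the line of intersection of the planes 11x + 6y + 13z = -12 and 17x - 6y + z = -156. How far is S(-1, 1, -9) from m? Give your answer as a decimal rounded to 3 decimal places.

13.008

Direction of m: (11, 6, 13) × (17, -6, 1) = (84, 210, -168).
A point on m: solving the two plane equations with x = -8 gives (-8, 4, 4).
Taking (-8, 4, 4) on m with direction v = (84, 210, -168): w = S − (-8, 4, 4) = (7, -3, -13), and w × v = (3234, 84, 1722).
Distance = |w × v| / |v| = √13431096 / √79380 ≈ 13.008.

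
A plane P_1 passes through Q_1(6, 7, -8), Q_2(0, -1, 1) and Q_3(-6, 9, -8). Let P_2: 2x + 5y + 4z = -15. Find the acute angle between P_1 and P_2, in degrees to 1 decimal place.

Q_1Q_2 = (-6, -8, 9), Q_1Q_3 = (-12, 2, 0); a normal to P_1 is Q_1Q_2 × Q_1Q_3 = (-18, -108, -108).
Using Q_1: P_1 has equation -18x - 108y - 108z = 0.
cos θ = |n₁·n₂| / (|n₁||n₂|) = |-1008| / (√23652 · √45).
θ = arccos(0.97706) ≈ 12.3°.

12.3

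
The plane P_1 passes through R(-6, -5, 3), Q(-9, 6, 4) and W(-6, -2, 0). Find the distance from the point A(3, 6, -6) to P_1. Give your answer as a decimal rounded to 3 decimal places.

RQ = (-3, 11, 1), RW = (0, 3, -3); a normal to P_1 is RQ × RW = (-36, -9, -9).
Using R: P_1 has equation -36x - 9y - 9z = 234.
n·A − d = (-36)·(3) + (-9)·(6) + (-9)·(-6) − 234 = -342; |n| = √1458.
Distance = |-342| / √1458 = 342/√1458 ≈ 8.957.

8.957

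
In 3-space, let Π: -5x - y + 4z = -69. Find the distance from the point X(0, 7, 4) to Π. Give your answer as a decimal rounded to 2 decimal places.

n·X − d = (-5)·(0) + (-1)·(7) + (4)·(4) − (-69) = 78; |n| = √42.
Distance = |78| / √42 = 78/√42 ≈ 12.04.

12.04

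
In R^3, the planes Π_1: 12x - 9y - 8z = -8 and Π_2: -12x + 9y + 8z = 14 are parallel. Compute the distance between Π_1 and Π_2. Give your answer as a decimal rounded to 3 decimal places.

Rescale Π_2 by 1/(-1): 12x - 9y - 8z = -14. Then distance = |-8 − (-14)| / √289 ≈ 0.353.

0.353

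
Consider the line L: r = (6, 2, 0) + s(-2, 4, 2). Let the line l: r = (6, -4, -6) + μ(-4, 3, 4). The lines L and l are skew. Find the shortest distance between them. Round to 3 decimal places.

Common perpendicular direction n = (-2, 4, 2) × (-4, 3, 4) = (10, 0, 10).
With w = (6, -4, -6) − (6, 2, 0) = (0, -6, -6), w · n = -60.
Distance = |w · n| / |n| = |-60| / √200 ≈ 4.243.

4.243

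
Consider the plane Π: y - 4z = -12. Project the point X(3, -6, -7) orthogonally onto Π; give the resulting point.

(3, -8, 1)

Foot = X − λn with λ = (n·X − d)/|n|² = (22 − (-12))/17 = 2.
Foot = (3, -6, -7) − 2·(0, 1, -4) = (3, -8, 1).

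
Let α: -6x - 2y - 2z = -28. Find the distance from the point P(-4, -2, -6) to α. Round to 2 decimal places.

n·P − d = (-6)·(-4) + (-2)·(-2) + (-2)·(-6) − (-28) = 68; |n| = √44.
Distance = |68| / √44 = 68/√44 ≈ 10.25.

10.25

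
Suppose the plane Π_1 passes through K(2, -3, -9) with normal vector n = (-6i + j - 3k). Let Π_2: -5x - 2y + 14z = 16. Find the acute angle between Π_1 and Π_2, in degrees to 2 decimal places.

82.09

Π_1: n·r = n·K gives -6x + y - 3z = 12.
cos θ = |n₁·n₂| / (|n₁||n₂|) = |-14| / (√46 · √225).
θ = arccos(0.13761) ≈ 82.09°.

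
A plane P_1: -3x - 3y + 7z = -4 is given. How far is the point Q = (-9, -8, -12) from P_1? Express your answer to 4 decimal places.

n·Q − d = (-3)·(-9) + (-3)·(-8) + (7)·(-12) − (-4) = -29; |n| = √67.
Distance = |-29| / √67 = 29/√67 ≈ 3.5429.

3.5429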